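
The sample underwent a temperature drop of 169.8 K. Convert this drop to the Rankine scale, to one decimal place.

An interval of 1 K corresponds to 1.8°R.
169.8 × 1.8 = 305.6.

305.6°R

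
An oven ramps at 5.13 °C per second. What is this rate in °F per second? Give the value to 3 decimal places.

The quantity depends on a temperature interval, so only the ratio of degree sizes applies; the offset between the scales is irrelevant.
A change of 1°C is a change of 1.8°F, so 5.13 × 1.8 = 9.234.

9.234 °F/second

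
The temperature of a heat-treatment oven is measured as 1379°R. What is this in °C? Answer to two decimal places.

492.96°C

In Celsius: (1379 - 491.67) × 5/9 = 492.9611°C.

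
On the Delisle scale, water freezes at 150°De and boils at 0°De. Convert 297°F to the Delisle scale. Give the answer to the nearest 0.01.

-70.83°De

First in Celsius: (297 - 32) × 5/9 = 147.2222°C.
Linearly onto the Delisle scale: 150 + (147.2222 / 100) × (0 - 150) = -70.83°De.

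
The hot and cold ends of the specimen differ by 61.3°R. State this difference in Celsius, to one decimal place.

An interval of 1°R corresponds to 5/9°C.
61.3 × 5/9 = 34.1.

34.1°C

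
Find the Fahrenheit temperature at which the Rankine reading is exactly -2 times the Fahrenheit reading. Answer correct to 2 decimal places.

Let F be the Fahrenheit reading. The Rankine reading is R = 1·F + 459.67.
Require R = -2·F: 1·F + 459.67 = -2·F.
(3)·F = -459.67  ⇒  F = -153.22.

-153.22°F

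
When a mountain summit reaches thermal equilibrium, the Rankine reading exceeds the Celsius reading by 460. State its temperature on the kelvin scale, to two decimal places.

233.56 K

Let x be the Rankine reading; then the Celsius reading is 5/9·x - 273.15.
(5/9·x - 273.15) - x = -460  ⇒  (-4/9)·x = -186.85  ⇒  x = 420.4125°R.
In Celsius: (420.4125 - 491.67) × 5/9 = -39.5875°C.
In kelvin: -39.5875 + 273.15 = 233.56 K.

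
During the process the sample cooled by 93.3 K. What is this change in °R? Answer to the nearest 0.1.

167.9°R

Only the scale ratio 1.8 matters for a change in temperature.
93.3 × 1.8 = 167.9.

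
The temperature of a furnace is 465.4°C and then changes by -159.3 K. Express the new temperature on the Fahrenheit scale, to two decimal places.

The 159.3 K change is an interval; Kelvin and Celsius degrees are the same size, so ΔC = -159.3°C.
Final Celsius temperature: 465.4000 - 159.3000 = 306.1000°C.
In Fahrenheit: 306.1000 × 1.8 + 32 = 582.98°F.

582.98°F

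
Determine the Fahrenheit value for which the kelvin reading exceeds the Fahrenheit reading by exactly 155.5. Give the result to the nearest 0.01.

Let F be the Fahrenheit reading. The kelvin reading is K = 5/9·F + 255.372.
Require K - F = 155.5: (-4/9)·F + 255.372 = 155.5.
F = (155.5 - 255.372) / (-4/9) = 224.71.

224.71°F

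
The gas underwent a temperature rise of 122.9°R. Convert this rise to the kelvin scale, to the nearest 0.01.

An interval of 1°R corresponds to 5/9 K.
122.9 × 5/9 = 68.28.

68.28 K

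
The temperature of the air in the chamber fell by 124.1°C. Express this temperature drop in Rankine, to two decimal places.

223.38°R

Only the scale ratio 1.8 matters for a change in temperature.
124.1 × 1.8 = 223.38.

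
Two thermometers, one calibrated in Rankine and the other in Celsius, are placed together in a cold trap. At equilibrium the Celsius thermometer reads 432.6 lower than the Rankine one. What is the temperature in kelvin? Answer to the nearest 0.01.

Let x be the Rankine reading; then the Celsius reading is 5/9·x - 273.15.
(5/9·x - 273.15) - x = -432.6  ⇒  (-4/9)·x = -159.45  ⇒  x = 358.7625°R.
In Celsius: (358.7625 - 491.67) × 5/9 = -73.8375°C.
In kelvin: -73.8375 + 273.15 = 199.31 K.

199.31 K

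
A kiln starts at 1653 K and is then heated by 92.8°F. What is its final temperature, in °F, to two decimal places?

Initial temperature in Celsius: 1653 - 273.15 = 1379.8500°C.
The 92.8°F change is an interval, so only the factor 5/9 applies: +92.8 × 5/9 = +51.5556°C.
Final Celsius temperature: 1379.8500 + 51.5556 = 1431.4056°C.
In Fahrenheit: 1431.4056 × 1.8 + 32 = 2608.53°F.

2608.53°F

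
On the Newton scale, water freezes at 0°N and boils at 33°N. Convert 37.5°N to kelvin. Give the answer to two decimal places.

386.79 K

Linear interpolation between the fixed points: C = (37.5 - 0) × 100 / (33 - 0) = 113.6364°C.
Then 113.6364 + 273.15 = 386.79 K.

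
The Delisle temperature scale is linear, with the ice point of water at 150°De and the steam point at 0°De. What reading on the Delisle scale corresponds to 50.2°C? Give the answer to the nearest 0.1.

Linearly onto the Delisle scale: 150 + (50.2000 / 100) × (0 - 150) = 74.7°De.

74.7°De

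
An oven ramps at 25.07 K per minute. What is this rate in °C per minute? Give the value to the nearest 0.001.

25.070 °C/minute

The quantity depends on a temperature interval, so only the ratio of degree sizes applies; the offset between the scales is irrelevant.
A change of 1 K is a change of 1°C, so 25.07 × 1 = 25.070.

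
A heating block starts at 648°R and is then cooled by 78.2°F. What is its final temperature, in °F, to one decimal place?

110.1°F

Initial temperature in Celsius: (648 - 491.67) × 5/9 = 86.8500°C.
The 78.2°F change is an interval, so only the factor 5/9 applies: -78.2 × 5/9 = -43.4444°C.
Final Celsius temperature: 86.8500 - 43.4444 = 43.4056°C.
In Fahrenheit: 43.4056 × 1.8 + 32 = 110.1°F.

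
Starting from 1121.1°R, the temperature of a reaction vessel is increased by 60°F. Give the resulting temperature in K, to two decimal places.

656.17 K

Initial temperature in Celsius: (1121.1 - 491.67) × 5/9 = 349.6833°C.
The 60°F change is an interval, so only the factor 5/9 applies: +60 × 5/9 = +33.3333°C.
Final Celsius temperature: 349.6833 + 33.3333 = 383.0167°C.
In kelvin: 383.0167 + 273.15 = 656.17 K.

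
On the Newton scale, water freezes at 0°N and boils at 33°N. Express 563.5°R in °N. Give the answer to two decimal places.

13.17°N

First in Celsius: (563.5 - 491.67) × 5/9 = 39.9056°C.
Linearly onto the Newton scale: 0 + (39.9056 / 100) × (33 - 0) = 13.17°N.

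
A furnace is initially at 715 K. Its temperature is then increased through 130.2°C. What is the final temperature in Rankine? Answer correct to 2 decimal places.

1521.36°R

Initial temperature in Celsius: 715 - 273.15 = 441.8500°C.
Final Celsius temperature: 441.8500 + 130.2000 = 572.0500°C.
In Rankine: 572.0500 × 1.8 + 491.67 = 1521.36°R.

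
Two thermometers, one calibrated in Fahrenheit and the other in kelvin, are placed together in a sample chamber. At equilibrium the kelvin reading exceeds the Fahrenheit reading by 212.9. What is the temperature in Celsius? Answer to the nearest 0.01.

35.31°C

Let x be the Fahrenheit reading; then the kelvin reading is 5/9·x + 255.372.
(5/9·x + 255.372) - x = 212.9  ⇒  (-4/9)·x = -42.4722  ⇒  x = 95.5625°F.
In Celsius: (95.5625 - 32) × 5/9 = 35.31°C.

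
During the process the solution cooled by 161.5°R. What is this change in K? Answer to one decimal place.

Only the scale ratio 5/9 matters for a change in temperature.
161.5 × 5/9 = 89.7.

89.7 K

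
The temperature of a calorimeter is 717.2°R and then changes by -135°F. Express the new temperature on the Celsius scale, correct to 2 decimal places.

Initial temperature in Celsius: (717.2 - 491.67) × 5/9 = 125.2944°C.
The 135°F change is an interval, so only the factor 5/9 applies: -135 × 5/9 = -75.0000°C.
Final Celsius temperature: 125.2944 - 75.0000 = 50.2944°C.

50.29°C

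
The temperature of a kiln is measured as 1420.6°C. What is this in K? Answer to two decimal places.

In kelvin: 1420.6000 + 273.15 = 1693.75 K.

1693.75 K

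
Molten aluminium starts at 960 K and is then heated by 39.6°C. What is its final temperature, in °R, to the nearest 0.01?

1799.28°R

Initial temperature in Celsius: 960 - 273.15 = 686.8500°C.
Final Celsius temperature: 686.8500 + 39.6000 = 726.4500°C.
In Rankine: 726.4500 × 1.8 + 491.67 = 1799.28°R.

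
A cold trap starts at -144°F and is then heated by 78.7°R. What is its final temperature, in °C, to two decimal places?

-54.06°C

Initial temperature in Celsius: (-144 - 32) × 5/9 = -97.7778°C.
The 78.7°R change is an interval, so only the factor 5/9 applies: +78.7 × 5/9 = +43.7222°C.
Final Celsius temperature: -97.7778 + 43.7222 = -54.0556°C.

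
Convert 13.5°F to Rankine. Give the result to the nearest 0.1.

473.2°R

In Celsius: (13.5 - 32) × 5/9 = -10.2778°C.
In Rankine: -10.2778 × 1.8 + 491.67 = 473.2°R.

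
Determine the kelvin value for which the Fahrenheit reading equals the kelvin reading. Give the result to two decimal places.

574.59 K

Let K be the kelvin reading. The Fahrenheit reading is F = 1.8·K - 459.67.
Set F = K: 1.8·K - 459.67 = K.
(0.8)·K = 459.67  ⇒  K = 574.59.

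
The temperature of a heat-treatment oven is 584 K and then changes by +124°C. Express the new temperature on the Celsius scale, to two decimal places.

Initial temperature in Celsius: 584 - 273.15 = 310.8500°C.
Final Celsius temperature: 310.8500 + 124.0000 = 434.8500°C.

434.85°C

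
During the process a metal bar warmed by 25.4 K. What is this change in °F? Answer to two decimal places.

An interval of 1 K corresponds to 1.8°F.
25.4 × 1.8 = 45.72.

45.72°F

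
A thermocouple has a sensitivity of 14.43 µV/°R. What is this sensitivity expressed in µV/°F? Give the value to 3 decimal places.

Since only a temperature interval is involved, the additive offset between the scales drops out.
A change of 1°F is a change of 1°R, so per °F the value is 14.43 × 1 = 14.430.

14.430 µV/°F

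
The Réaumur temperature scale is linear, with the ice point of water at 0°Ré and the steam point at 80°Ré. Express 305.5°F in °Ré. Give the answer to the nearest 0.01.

121.56°Ré

First in Celsius: (305.5 - 32) × 5/9 = 151.9444°C.
Linearly onto the Réaumur scale: 0 + (151.9444 / 100) × (80 - 0) = 121.56°Ré.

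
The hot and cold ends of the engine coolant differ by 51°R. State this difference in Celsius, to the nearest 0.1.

28.3°C

Only the scale ratio 5/9 matters for a change in temperature.
51 × 5/9 = 28.3.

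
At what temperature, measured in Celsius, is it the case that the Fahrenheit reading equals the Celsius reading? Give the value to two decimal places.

-40.00°C

Let C be the Celsius reading. The Fahrenheit reading is F = 1.8·C + 32.
Set F = C: 1.8·C + 32 = C.
(0.8)·C = -32  ⇒  C = -40.00.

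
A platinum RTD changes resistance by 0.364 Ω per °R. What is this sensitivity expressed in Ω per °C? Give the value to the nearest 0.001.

The quantity depends on a temperature interval, so only the ratio of degree sizes applies; the offset between the scales is irrelevant.
A change of 1°C is a change of 1.8°R, so per °C the value is 0.364 × 1.8 = 0.655.

0.655 Ω per °C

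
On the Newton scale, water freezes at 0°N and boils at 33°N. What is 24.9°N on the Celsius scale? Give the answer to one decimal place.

Linear interpolation between the fixed points: C = (24.9 - 0) × 100 / (33 - 0) = 75.4545°C.

75.5°C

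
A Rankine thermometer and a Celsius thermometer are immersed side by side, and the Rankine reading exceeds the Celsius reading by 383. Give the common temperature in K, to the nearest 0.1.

137.3 K

Let x be the Rankine reading; then the Celsius reading is 5/9·x - 273.15.
(5/9·x - 273.15) - x = -383  ⇒  (-4/9)·x = -109.85  ⇒  x = 247.1625°R.
In Celsius: (247.1625 - 491.67) × 5/9 = -135.8375°C.
In kelvin: -135.8375 + 273.15 = 137.3 K.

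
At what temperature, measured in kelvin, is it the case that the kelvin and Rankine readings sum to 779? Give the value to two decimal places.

278.21 K

Let K be the kelvin reading. The Rankine reading is R = 1.8·K.
Require K + R = 779: (2.8)·K = 779.
K = (779) / (2.8) = 278.21.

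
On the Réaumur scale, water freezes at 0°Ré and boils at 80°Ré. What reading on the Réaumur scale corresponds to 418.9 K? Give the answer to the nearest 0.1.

First in Celsius: 418.9 - 273.15 = 145.7500°C.
Linearly onto the Réaumur scale: 0 + (145.7500 / 100) × (80 - 0) = 116.6°Ré.

116.6°Ré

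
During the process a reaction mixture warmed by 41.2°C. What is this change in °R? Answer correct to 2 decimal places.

An interval of 1°C corresponds to 1.8°R.
41.2 × 1.8 = 74.16.

74.16°R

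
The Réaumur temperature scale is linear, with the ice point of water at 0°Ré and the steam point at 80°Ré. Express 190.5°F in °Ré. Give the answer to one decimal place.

70.4°Ré

First in Celsius: (190.5 - 32) × 5/9 = 88.0556°C.
Linearly onto the Réaumur scale: 0 + (88.0556 / 100) × (80 - 0) = 70.4°Ré.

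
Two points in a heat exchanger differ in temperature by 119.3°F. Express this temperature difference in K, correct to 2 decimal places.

An interval of 1°F corresponds to 5/9 K.
119.3 × 5/9 = 66.28.

66.28 K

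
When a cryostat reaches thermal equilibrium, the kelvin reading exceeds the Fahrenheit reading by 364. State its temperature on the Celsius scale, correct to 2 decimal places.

Let x be the kelvin reading; then the Fahrenheit reading is 1.8·x - 459.67.
(1.8·x - 459.67) - x = -364  ⇒  (0.8)·x = 95.67  ⇒  x = 119.5875 K.
In Celsius: 119.5875 - 273.15 = -153.56°C.

-153.56°C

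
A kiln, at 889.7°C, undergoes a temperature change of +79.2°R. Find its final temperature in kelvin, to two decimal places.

The 79.2°R change is an interval, so only the factor 5/9 applies: +79.2 × 5/9 = +44.0000°C.
Final Celsius temperature: 889.7000 + 44.0000 = 933.7000°C.
In kelvin: 933.7000 + 273.15 = 1206.85 K.

1206.85 K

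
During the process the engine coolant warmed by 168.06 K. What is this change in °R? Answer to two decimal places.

302.51°R

An interval of 1 K corresponds to 1.8°R.
168.06 × 1.8 = 302.51.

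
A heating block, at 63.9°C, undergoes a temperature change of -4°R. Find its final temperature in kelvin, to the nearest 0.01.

The 4°R change is an interval, so only the factor 5/9 applies: -4 × 5/9 = -2.2222°C.
Final Celsius temperature: 63.9000 - 2.2222 = 61.6778°C.
In kelvin: 61.6778 + 273.15 = 334.83 K.

334.83 K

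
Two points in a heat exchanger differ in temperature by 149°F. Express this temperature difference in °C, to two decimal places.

For a temperature interval the offset drops out; only the factor 5/9 applies.
149 × 5/9 = 82.78.

82.78°C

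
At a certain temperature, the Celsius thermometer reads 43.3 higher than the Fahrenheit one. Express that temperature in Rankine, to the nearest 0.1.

Let x be the Fahrenheit reading; then the Celsius reading is 5/9·x - 17.7778.
(5/9·x - 17.7778) - x = 43.3  ⇒  (-4/9)·x = 61.0778  ⇒  x = -137.4250°F.
In Celsius: (-137.425 - 32) × 5/9 = -94.1250°C.
In Rankine: -94.1250 × 1.8 + 491.67 = 322.2°R.

322.2°R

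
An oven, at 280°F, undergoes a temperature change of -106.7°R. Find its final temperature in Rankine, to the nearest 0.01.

632.97°R

Initial temperature in Celsius: (280 - 32) × 5/9 = 137.7778°C.
The 106.7°R change is an interval, so only the factor 5/9 applies: -106.7 × 5/9 = -59.2778°C.
Final Celsius temperature: 137.7778 - 59.2778 = 78.5000°C.
In Rankine: 78.5000 × 1.8 + 491.67 = 632.97°R.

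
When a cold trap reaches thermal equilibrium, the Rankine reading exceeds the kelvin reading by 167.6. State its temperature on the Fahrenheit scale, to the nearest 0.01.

-82.57°F

Let x be the Rankine reading; then the kelvin reading is 5/9·x.
(5/9·x) - x = -167.6  ⇒  (-4/9)·x = -167.6  ⇒  x = 377.1000°R.
In Celsius: (377.1 - 491.67) × 5/9 = -63.6500°C.
In Fahrenheit: -63.6500 × 1.8 + 32 = -82.57°F.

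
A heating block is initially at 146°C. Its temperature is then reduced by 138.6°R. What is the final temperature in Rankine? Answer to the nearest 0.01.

The 138.6°R change is an interval, so only the factor 5/9 applies: -138.6 × 5/9 = -77.0000°C.
Final Celsius temperature: 146.0000 - 77.0000 = 69.0000°C.
In Rankine: 69.0000 × 1.8 + 491.67 = 615.87°R.

615.87°R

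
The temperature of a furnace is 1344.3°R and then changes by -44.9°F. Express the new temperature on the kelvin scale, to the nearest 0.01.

Initial temperature in Celsius: (1344.3 - 491.67) × 5/9 = 473.6833°C.
The 44.9°F change is an interval, so only the factor 5/9 applies: -44.9 × 5/9 = -24.9444°C.
Final Celsius temperature: 473.6833 - 24.9444 = 448.7389°C.
In kelvin: 448.7389 + 273.15 = 721.89 K.

721.89 K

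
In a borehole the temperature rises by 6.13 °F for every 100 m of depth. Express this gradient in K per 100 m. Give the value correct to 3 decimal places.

Since only a temperature interval is involved, the additive offset between the scales drops out.
A change of 1°F is a change of 5/9 K, so 6.13 × 5/9 = 3.406.

3.406 K/100 m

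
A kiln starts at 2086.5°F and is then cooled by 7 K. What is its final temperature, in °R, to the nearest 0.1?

Initial temperature in Celsius: (2086.5 - 32) × 5/9 = 1141.3889°C.
The 7 K change is an interval; Kelvin and Celsius degrees are the same size, so ΔC = -7°C.
Final Celsius temperature: 1141.3889 - 7.0000 = 1134.3889°C.
In Rankine: 1134.3889 × 1.8 + 491.67 = 2533.6°R.

2533.6°R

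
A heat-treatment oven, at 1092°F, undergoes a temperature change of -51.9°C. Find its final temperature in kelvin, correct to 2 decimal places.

810.14 K

Initial temperature in Celsius: (1092 - 32) × 5/9 = 588.8889°C.
Final Celsius temperature: 588.8889 - 51.9000 = 536.9889°C.
In kelvin: 536.9889 + 273.15 = 810.14 K.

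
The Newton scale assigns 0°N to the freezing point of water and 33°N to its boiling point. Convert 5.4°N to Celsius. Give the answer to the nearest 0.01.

Linear interpolation between the fixed points: C = (5.4 - 0) × 100 / (33 - 0) = 16.3636°C.

16.36°C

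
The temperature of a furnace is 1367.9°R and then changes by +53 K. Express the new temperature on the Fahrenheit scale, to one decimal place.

Initial temperature in Celsius: (1367.9 - 491.67) × 5/9 = 486.7944°C.
The 53 K change is an interval; Kelvin and Celsius degrees are the same size, so ΔC = +53°C.
Final Celsius temperature: 486.7944 + 53.0000 = 539.7944°C.
In Fahrenheit: 539.7944 × 1.8 + 32 = 1003.6°F.

1003.6°F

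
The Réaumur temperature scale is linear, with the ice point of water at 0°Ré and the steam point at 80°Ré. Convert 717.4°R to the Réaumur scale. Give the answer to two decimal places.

First in Celsius: (717.4 - 491.67) × 5/9 = 125.4056°C.
Linearly onto the Réaumur scale: 0 + (125.4056 / 100) × (80 - 0) = 100.32°Ré.

100.32°Ré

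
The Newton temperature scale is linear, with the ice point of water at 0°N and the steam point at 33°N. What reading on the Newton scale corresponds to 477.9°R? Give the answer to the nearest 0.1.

First in Celsius: (477.9 - 491.67) × 5/9 = -7.6500°C.
Linearly onto the Newton scale: 0 + (-7.6500 / 100) × (33 - 0) = -2.5°N.

-2.5°N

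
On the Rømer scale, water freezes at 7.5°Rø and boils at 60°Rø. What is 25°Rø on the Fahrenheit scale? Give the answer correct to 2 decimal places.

92.00°F

Linear interpolation between the fixed points: C = (25 - 7.5) × 100 / (60 - 7.5) = 33.3333°C.
Then 33.3333 × 1.8 + 32 = 92.00°F.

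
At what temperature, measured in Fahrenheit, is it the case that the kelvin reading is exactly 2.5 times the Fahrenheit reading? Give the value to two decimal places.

131.33°F

Let F be the Fahrenheit reading. The kelvin reading is K = 5/9·F + 255.372.
Require K = 2.5·F: 5/9·F + 255.372 = 2.5·F.
(-35/18)·F = -255.372  ⇒  F = 131.33.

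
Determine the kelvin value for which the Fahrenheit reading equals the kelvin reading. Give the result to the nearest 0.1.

Let K be the kelvin reading. The Fahrenheit reading is F = 1.8·K - 459.67.
Set F = K: 1.8·K - 459.67 = K.
(0.8)·K = 459.67  ⇒  K = 574.6.

574.6 K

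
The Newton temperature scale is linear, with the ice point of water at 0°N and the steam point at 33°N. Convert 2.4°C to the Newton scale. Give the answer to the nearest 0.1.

0.8°N

Linearly onto the Newton scale: 0 + (2.4000 / 100) × (33 - 0) = 0.8°N.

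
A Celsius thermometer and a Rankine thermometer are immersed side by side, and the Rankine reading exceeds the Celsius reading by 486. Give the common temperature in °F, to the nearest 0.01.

19.24°F

Let x be the Celsius reading; then the Rankine reading is 1.8·x + 491.67.
(1.8·x + 491.67) - x = 486  ⇒  (0.8)·x = -5.67  ⇒  x = -7.0875°C.
In Fahrenheit: -7.0875 × 1.8 + 32 = 19.24°F.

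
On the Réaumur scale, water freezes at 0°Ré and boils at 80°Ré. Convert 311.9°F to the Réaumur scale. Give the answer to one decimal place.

124.4°Ré

First in Celsius: (311.9 - 32) × 5/9 = 155.5000°C.
Linearly onto the Réaumur scale: 0 + (155.5000 / 100) × (80 - 0) = 124.4°Ré.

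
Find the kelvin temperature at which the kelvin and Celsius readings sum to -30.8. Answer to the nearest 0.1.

Let K be the kelvin reading. The Celsius reading is C = 1·K - 273.15.
Require K + C = -30.8: (2)·K - 273.15 = -30.8.
K = (-30.8 + 273.15) / (2) = 121.2.

121.2 K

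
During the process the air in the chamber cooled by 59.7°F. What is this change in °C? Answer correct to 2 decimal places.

33.17°C

An interval of 1°F corresponds to 5/9°C.
59.7 × 5/9 = 33.17.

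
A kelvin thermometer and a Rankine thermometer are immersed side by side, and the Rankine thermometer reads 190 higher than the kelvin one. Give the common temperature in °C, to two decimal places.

Let x be the kelvin reading; then the Rankine reading is 1.8·x.
(1.8·x) - x = 190  ⇒  (0.8)·x = 190  ⇒  x = 237.5000 K.
In Celsius: 237.5 - 273.15 = -35.65°C.

-35.65°C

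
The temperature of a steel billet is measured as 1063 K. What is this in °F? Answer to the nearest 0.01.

1453.73°F

In Celsius: 1063 - 273.15 = 789.8500°C.
In Fahrenheit: 789.8500 × 1.8 + 32 = 1453.73°F.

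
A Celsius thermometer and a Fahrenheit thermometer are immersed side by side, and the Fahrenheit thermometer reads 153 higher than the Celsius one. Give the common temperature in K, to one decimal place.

Let x be the Celsius reading; then the Fahrenheit reading is 1.8·x + 32.
(1.8·x + 32) - x = 153  ⇒  (0.8)·x = 121  ⇒  x = 151.2500°C.
In kelvin: 151.2500 + 273.15 = 424.4 K.

424.4 K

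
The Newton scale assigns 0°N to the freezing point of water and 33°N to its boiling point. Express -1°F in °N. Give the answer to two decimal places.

First in Celsius: (-1 - 32) × 5/9 = -18.3333°C.
Linearly onto the Newton scale: 0 + (-18.3333 / 100) × (33 - 0) = -6.05°N.

-6.05°N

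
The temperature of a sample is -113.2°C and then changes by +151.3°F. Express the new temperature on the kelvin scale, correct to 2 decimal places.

244.01 K

The 151.3°F change is an interval, so only the factor 5/9 applies: +151.3 × 5/9 = +84.0556°C.
Final Celsius temperature: -113.2000 + 84.0556 = -29.1444°C.
In kelvin: -29.1444 + 273.15 = 244.01 K.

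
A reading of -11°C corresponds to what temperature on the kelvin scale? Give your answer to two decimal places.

In kelvin: -11.0000 + 273.15 = 262.15 K.

262.15 K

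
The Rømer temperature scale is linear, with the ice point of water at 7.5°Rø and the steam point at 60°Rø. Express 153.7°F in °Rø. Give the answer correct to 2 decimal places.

First in Celsius: (153.7 - 32) × 5/9 = 67.6111°C.
Linearly onto the Rømer scale: 7.5 + (67.6111 / 100) × (60 - 7.5) = 43.00°Rø.

43.00°Rø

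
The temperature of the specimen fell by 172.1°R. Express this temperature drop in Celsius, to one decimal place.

An interval of 1°R corresponds to 5/9°C.
172.1 × 5/9 = 95.6.

95.6°C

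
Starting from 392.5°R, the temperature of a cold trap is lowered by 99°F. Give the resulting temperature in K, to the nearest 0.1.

Initial temperature in Celsius: (392.5 - 491.67) × 5/9 = -55.0944°C.
The 99°F change is an interval, so only the factor 5/9 applies: -99 × 5/9 = -55.0000°C.
Final Celsius temperature: -55.0944 - 55.0000 = -110.0944°C.
In kelvin: -110.0944 + 273.15 = 163.1 K.

163.1 K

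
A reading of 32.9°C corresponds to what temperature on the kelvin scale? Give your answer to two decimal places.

306.05 K

In kelvin: 32.9000 + 273.15 = 306.05 K.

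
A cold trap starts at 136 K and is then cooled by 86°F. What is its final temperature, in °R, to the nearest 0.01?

158.80°R

Initial temperature in Celsius: 136 - 273.15 = -137.1500°C.
The 86°F change is an interval, so only the factor 5/9 applies: -86 × 5/9 = -47.7778°C.
Final Celsius temperature: -137.1500 - 47.7778 = -184.9278°C.
In Rankine: -184.9278 × 1.8 + 491.67 = 158.80°R.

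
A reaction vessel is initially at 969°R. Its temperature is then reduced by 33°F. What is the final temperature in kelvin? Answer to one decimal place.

Initial temperature in Celsius: (969 - 491.67) × 5/9 = 265.1833°C.
The 33°F change is an interval, so only the factor 5/9 applies: -33 × 5/9 = -18.3333°C.
Final Celsius temperature: 265.1833 - 18.3333 = 246.8500°C.
In kelvin: 246.8500 + 273.15 = 520.0 K.

520.0 K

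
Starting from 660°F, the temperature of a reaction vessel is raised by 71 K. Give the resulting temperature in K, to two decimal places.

693.04 K

Initial temperature in Celsius: (660 - 32) × 5/9 = 348.8889°C.
The 71 K change is an interval; Kelvin and Celsius degrees are the same size, so ΔC = +71°C.
Final Celsius temperature: 348.8889 + 71.0000 = 419.8889°C.
In kelvin: 419.8889 + 273.15 = 693.04 K.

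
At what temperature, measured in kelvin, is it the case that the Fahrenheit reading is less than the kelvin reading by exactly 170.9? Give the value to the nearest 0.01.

Let K be the kelvin reading. The Fahrenheit reading is F = 1.8·K - 459.67.
Require F - K = -170.9: (0.8)·K - 459.67 = -170.9.
K = (-170.9 + 459.67) / (0.8) = 360.96.

360.96 K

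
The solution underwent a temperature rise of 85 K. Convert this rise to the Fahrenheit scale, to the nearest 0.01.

153.00°F

Only the scale ratio 1.8 matters for a change in temperature.
85 × 1.8 = 153.00.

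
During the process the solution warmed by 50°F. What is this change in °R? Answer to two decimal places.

50.00°R

Fahrenheit and Rankine degrees are the same size, so the interval is unchanged: 50.00.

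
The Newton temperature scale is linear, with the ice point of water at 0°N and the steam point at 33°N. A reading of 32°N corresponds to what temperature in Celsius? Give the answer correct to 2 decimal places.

96.97°C

Linear interpolation between the fixed points: C = (32 - 0) × 100 / (33 - 0) = 96.9697°C.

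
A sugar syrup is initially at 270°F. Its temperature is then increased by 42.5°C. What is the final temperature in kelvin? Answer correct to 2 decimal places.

447.87 K

Initial temperature in Celsius: (270 - 32) × 5/9 = 132.2222°C.
Final Celsius temperature: 132.2222 + 42.5000 = 174.7222°C.
In kelvin: 174.7222 + 273.15 = 447.87 K.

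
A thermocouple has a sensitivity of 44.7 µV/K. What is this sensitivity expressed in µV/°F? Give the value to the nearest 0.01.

24.83 µV/°F

The quantity depends on a temperature interval, so only the ratio of degree sizes applies; the offset between the scales is irrelevant.
A change of 1°F is a change of 5/9 K, so per °F the value is 44.7 × 5/9 = 24.83.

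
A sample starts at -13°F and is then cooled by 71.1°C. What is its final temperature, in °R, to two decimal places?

318.69°R

Initial temperature in Celsius: (-13 - 32) × 5/9 = -25.0000°C.
Final Celsius temperature: -25.0000 - 71.1000 = -96.1000°C.
In Rankine: -96.1000 × 1.8 + 491.67 = 318.69°R.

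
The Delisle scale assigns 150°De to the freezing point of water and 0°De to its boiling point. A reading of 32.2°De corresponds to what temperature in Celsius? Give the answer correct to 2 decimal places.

78.53°C

Linear interpolation between the fixed points: C = (32.2 - 150) × 100 / (0 - 150) = 78.5333°C.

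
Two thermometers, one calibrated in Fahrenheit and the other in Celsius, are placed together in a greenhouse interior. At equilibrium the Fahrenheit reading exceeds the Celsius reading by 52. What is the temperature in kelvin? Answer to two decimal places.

298.15 K

Let x be the Fahrenheit reading; then the Celsius reading is 5/9·x - 17.7778.
(5/9·x - 17.7778) - x = -52  ⇒  (-4/9)·x = -34.2222  ⇒  x = 77.0000°F.
In Celsius: (77 - 32) × 5/9 = 25.0000°C.
In kelvin: 25.0000 + 273.15 = 298.15 K.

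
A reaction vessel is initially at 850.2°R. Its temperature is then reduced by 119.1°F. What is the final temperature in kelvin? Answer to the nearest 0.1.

406.2 K

Initial temperature in Celsius: (850.2 - 491.67) × 5/9 = 199.1833°C.
The 119.1°F change is an interval, so only the factor 5/9 applies: -119.1 × 5/9 = -66.1667°C.
Final Celsius temperature: 199.1833 - 66.1667 = 133.0167°C.
In kelvin: 133.0167 + 273.15 = 406.2 K.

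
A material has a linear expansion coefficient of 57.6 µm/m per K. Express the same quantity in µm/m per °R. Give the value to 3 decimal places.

The quantity depends on a temperature interval, so only the ratio of degree sizes applies; the offset between the scales is irrelevant.
A change of 1°R is a change of 5/9 K, so per °R the value is 57.6 × 5/9 = 32.000.

32.000 µm/m per °R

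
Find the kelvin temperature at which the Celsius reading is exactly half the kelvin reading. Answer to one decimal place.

Let K be the kelvin reading. The Celsius reading is C = 1·K - 273.15.
Require C = 0.5·K: 1·K - 273.15 = 0.5·K.
(0.5)·K = 273.15  ⇒  K = 546.3.

546.3 K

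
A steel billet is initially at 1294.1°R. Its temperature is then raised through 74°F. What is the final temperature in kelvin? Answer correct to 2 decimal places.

760.06 K

Initial temperature in Celsius: (1294.1 - 491.67) × 5/9 = 445.7944°C.
The 74°F change is an interval, so only the factor 5/9 applies: +74 × 5/9 = +41.1111°C.
Final Celsius temperature: 445.7944 + 41.1111 = 486.9056°C.
In kelvin: 486.9056 + 273.15 = 760.06 K.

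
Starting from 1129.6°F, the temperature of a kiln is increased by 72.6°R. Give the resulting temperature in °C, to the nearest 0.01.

Initial temperature in Celsius: (1129.6 - 32) × 5/9 = 609.7778°C.
The 72.6°R change is an interval, so only the factor 5/9 applies: +72.6 × 5/9 = +40.3333°C.
Final Celsius temperature: 609.7778 + 40.3333 = 650.1111°C.

650.11°C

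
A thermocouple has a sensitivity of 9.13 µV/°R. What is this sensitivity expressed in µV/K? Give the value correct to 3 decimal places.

16.434 µV/K

Since only a temperature interval is involved, the additive offset between the scales drops out.
A change of 1 K is a change of 1.8°R, so per K the value is 9.13 × 1.8 = 16.434.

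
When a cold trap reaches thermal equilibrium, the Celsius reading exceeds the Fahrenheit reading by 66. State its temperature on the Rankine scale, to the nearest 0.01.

271.17°R

Let x be the Celsius reading; then the Fahrenheit reading is 1.8·x + 32.
(1.8·x + 32) - x = -66  ⇒  (0.8)·x = -98  ⇒  x = -122.5000°C.
In Rankine: -122.5000 × 1.8 + 491.67 = 271.17°R.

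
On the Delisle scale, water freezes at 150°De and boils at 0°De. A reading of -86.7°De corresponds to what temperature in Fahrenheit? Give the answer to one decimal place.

316.0°F

Linear interpolation between the fixed points: C = (-86.7 - 150) × 100 / (0 - 150) = 157.8000°C.
Then 157.8000 × 1.8 + 32 = 316.0°F.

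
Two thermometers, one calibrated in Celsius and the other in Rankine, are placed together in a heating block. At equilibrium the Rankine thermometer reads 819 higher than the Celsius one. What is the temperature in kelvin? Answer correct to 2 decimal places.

682.31 K

Let x be the Celsius reading; then the Rankine reading is 1.8·x + 491.67.
(1.8·x + 491.67) - x = 819  ⇒  (0.8)·x = 327.33  ⇒  x = 409.1625°C.
In kelvin: 409.1625 + 273.15 = 682.31 K.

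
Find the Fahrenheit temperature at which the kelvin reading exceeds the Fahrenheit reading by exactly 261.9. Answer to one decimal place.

Let F be the Fahrenheit reading. The kelvin reading is K = 5/9·F + 255.372.
Require K - F = 261.9: (-4/9)·F + 255.372 = 261.9.
F = (261.9 - 255.372) / (-4/9) = -14.7.

-14.7°F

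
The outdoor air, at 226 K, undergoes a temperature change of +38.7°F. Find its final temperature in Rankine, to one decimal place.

Initial temperature in Celsius: 226 - 273.15 = -47.1500°C.
The 38.7°F change is an interval, so only the factor 5/9 applies: +38.7 × 5/9 = +21.5000°C.
Final Celsius temperature: -47.1500 + 21.5000 = -25.6500°C.
In Rankine: -25.6500 × 1.8 + 491.67 = 445.5°R.

445.5°R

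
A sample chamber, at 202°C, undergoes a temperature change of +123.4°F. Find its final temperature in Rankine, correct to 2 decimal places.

The 123.4°F change is an interval, so only the factor 5/9 applies: +123.4 × 5/9 = +68.5556°C.
Final Celsius temperature: 202.0000 + 68.5556 = 270.5556°C.
In Rankine: 270.5556 × 1.8 + 491.67 = 978.67°R.

978.67°R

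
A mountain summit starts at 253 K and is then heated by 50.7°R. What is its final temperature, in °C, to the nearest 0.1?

8.0°C

Initial temperature in Celsius: 253 - 273.15 = -20.1500°C.
The 50.7°R change is an interval, so only the factor 5/9 applies: +50.7 × 5/9 = +28.1667°C.
Final Celsius temperature: -20.1500 + 28.1667 = 8.0167°C.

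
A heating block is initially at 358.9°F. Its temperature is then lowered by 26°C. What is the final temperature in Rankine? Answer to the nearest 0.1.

Initial temperature in Celsius: (358.9 - 32) × 5/9 = 181.6111°C.
Final Celsius temperature: 181.6111 - 26.0000 = 155.6111°C.
In Rankine: 155.6111 × 1.8 + 491.67 = 771.8°R.

771.8°R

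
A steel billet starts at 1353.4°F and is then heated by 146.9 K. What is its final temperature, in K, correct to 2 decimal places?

Initial temperature in Celsius: (1353.4 - 32) × 5/9 = 734.1111°C.
The 146.9 K change is an interval; Kelvin and Celsius degrees are the same size, so ΔC = +146.9°C.
Final Celsius temperature: 734.1111 + 146.9000 = 881.0111°C.
In kelvin: 881.0111 + 273.15 = 1154.16 K.

1154.16 K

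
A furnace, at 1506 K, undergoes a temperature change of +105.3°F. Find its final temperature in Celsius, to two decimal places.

Initial temperature in Celsius: 1506 - 273.15 = 1232.8500°C.
The 105.3°F change is an interval, so only the factor 5/9 applies: +105.3 × 5/9 = +58.5000°C.
Final Celsius temperature: 1232.8500 + 58.5000 = 1291.3500°C.

1291.35°C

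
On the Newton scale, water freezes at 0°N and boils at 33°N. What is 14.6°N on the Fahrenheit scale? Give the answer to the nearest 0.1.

Linear interpolation between the fixed points: C = (14.6 - 0) × 100 / (33 - 0) = 44.2424°C.
Then 44.2424 × 1.8 + 32 = 111.6°F.

111.6°F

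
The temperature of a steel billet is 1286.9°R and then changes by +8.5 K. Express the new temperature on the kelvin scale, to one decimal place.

723.4 K

Initial temperature in Celsius: (1286.9 - 491.67) × 5/9 = 441.7944°C.
The 8.5 K change is an interval; Kelvin and Celsius degrees are the same size, so ΔC = +8.5°C.
Final Celsius temperature: 441.7944 + 8.5000 = 450.2944°C.
In kelvin: 450.2944 + 273.15 = 723.4 K.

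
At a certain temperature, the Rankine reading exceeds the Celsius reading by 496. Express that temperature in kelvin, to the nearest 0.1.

278.6 K

Let x be the Celsius reading; then the Rankine reading is 1.8·x + 491.67.
(1.8·x + 491.67) - x = 496  ⇒  (0.8)·x = 4.33  ⇒  x = 5.4125°C.
In kelvin: 5.4125 + 273.15 = 278.6 K.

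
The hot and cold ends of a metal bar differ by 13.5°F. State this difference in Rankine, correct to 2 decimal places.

Fahrenheit and Rankine degrees are the same size, so the interval is unchanged: 13.50.

13.50°R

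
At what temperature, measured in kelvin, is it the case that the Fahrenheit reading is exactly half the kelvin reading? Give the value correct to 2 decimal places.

Let K be the kelvin reading. The Fahrenheit reading is F = 1.8·K - 459.67.
Require F = 0.5·K: 1.8·K - 459.67 = 0.5·K.
(1.3)·K = 459.67  ⇒  K = 353.59.

353.59 K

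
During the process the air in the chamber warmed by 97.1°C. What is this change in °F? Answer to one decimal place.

For a temperature interval the offset drops out; only the factor 1.8 applies.
97.1 × 1.8 = 174.8.

174.8°F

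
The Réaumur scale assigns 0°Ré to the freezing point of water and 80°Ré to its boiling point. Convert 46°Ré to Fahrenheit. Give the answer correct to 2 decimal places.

135.50°F

Linear interpolation between the fixed points: C = (46 - 0) × 100 / (80 - 0) = 57.5000°C.
Then 57.5000 × 1.8 + 32 = 135.50°F.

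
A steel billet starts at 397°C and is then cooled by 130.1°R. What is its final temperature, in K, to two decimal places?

The 130.1°R change is an interval, so only the factor 5/9 applies: -130.1 × 5/9 = -72.2778°C.
Final Celsius temperature: 397.0000 - 72.2778 = 324.7222°C.
In kelvin: 324.7222 + 273.15 = 597.87 K.

597.87 K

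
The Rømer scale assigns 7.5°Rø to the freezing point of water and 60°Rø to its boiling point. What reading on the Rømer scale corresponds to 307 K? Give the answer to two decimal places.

25.27°Rø

First in Celsius: 307 - 273.15 = 33.8500°C.
Linearly onto the Rømer scale: 7.5 + (33.8500 / 100) × (60 - 7.5) = 25.27°Rø.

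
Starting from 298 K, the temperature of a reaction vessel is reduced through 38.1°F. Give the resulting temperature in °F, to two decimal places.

Initial temperature in Celsius: 298 - 273.15 = 24.8500°C.
The 38.1°F change is an interval, so only the factor 5/9 applies: -38.1 × 5/9 = -21.1667°C.
Final Celsius temperature: 24.8500 - 21.1667 = 3.6833°C.
In Fahrenheit: 3.6833 × 1.8 + 32 = 38.63°F.

38.63°F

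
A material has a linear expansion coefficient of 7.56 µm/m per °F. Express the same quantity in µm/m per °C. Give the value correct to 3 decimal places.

Since only a temperature interval is involved, the additive offset between the scales drops out.
A change of 1°C is a change of 1.8°F, so per °C the value is 7.56 × 1.8 = 13.608.

13.608 µm/m per °C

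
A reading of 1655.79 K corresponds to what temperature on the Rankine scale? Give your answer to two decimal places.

In Celsius: 1655.79 - 273.15 = 1382.6400°C.
In Rankine: 1382.6400 × 1.8 + 491.67 = 2980.42°R.

2980.42°R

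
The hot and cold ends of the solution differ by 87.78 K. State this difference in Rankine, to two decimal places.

158.00°R

An interval of 1 K corresponds to 1.8°R.
87.78 × 1.8 = 158.00.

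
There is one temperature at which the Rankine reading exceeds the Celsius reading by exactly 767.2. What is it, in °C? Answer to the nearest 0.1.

344.4°C

Let C be the Celsius reading. The Rankine reading is R = 1.8·C + 491.67.
Require R - C = 767.2: (0.8)·C + 491.67 = 767.2.
C = (767.2 - 491.67) / (0.8) = 344.4.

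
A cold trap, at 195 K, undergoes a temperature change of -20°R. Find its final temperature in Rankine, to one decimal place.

Initial temperature in Celsius: 195 - 273.15 = -78.1500°C.
The 20°R change is an interval, so only the factor 5/9 applies: -20 × 5/9 = -11.1111°C.
Final Celsius temperature: -78.1500 - 11.1111 = -89.2611°C.
In Rankine: -89.2611 × 1.8 + 491.67 = 331.0°R.

331.0°R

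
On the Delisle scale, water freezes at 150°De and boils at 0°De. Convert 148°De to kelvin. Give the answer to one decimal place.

Linear interpolation between the fixed points: C = (148 - 150) × 100 / (0 - 150) = 1.3333°C.
Then 1.3333 + 273.15 = 274.5 K.

274.5 K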